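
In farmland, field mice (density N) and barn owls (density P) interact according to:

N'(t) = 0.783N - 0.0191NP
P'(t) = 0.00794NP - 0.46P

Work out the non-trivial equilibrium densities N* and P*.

Set dP/dt = 0 with P > 0: 0.00794N - 0.46 = 0, so N* = 0.46/0.00794 = 57.9.
Set dN/dt = 0 with N > 0: 0.783 - 0.0191P = 0, so P* = 0.783/0.0191 = 41.

N* ≈ 57.9, P* ≈ 41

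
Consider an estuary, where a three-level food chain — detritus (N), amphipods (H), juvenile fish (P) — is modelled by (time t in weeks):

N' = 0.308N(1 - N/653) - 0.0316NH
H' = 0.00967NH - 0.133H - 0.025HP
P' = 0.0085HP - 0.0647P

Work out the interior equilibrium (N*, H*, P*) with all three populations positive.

N* ≈ 143, H* ≈ 7.61, P* ≈ 50

From dP/dt = 0: 0.0085H* = 0.0647, so H* = 7.61.
From dN/dt = 0: 0.308(1 - N*/653) = 0.0316·7.61, giving N* = 653·(1 - 0.781) = 143.
From dH/dt = 0: 0.00967·143 - 0.133 = 0.025P*, so P* = 1.25/0.025 = 50.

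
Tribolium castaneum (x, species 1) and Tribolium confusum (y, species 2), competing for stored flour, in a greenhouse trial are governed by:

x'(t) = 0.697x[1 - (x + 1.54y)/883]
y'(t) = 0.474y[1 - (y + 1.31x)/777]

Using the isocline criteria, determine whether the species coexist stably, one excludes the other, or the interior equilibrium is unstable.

Compare the nullcline intercepts: K1/α12 = 883/1.54 = 573 < K2 = 777; K2/α21 = 777/1.31 = 593 < K1 = 883.
Since both are reversed, neither can invade when rare; the interior point is a saddle.

unstable coexistence (outcome depends on initial conditions)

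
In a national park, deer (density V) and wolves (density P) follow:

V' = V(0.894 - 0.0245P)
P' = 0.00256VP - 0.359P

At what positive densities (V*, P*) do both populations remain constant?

V* ≈ 140, P* ≈ 36.5

Set dP/dt = 0 with P > 0: 0.00256V - 0.359 = 0, so V* = 0.359/0.00256 = 140.
Set dV/dt = 0 with V > 0: 0.894 - 0.0245P = 0, so P* = 0.894/0.0245 = 36.5.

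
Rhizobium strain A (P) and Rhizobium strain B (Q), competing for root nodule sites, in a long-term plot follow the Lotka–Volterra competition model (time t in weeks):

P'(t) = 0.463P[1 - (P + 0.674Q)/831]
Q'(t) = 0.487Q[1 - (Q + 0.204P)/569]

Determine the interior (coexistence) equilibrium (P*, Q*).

Setting both brackets to zero gives the nullclines P + 0.674Q = 831 and 0.204P + Q = 569.
Substituting Q = 569 - 0.204P into the first: P(1 - 0.674·0.204) = 831 - 0.674·569.
So P* = 447/0.863 = 519, and then Q* = 569 - 0.204·519 = 463.

P* ≈ 519, Q* ≈ 463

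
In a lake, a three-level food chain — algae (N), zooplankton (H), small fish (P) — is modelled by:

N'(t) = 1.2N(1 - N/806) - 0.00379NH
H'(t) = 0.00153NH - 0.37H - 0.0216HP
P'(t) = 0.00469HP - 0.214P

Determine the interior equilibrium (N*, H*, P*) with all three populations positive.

From dP/dt = 0: 0.00469H* = 0.214, so H* = 45.6.
From dN/dt = 0: 1.2(1 - N*/806) = 0.00379·45.6, giving N* = 806·(1 - 0.144) = 690.
From dH/dt = 0: 0.00153·690 - 0.37 = 0.0216P*, so P* = 0.685/0.0216 = 31.7.

N* ≈ 690, H* ≈ 45.6, P* ≈ 31.7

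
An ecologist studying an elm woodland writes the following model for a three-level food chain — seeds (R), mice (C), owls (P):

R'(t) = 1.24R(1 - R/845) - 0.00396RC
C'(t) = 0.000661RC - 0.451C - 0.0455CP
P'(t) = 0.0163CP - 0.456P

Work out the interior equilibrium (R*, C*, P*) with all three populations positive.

R* ≈ 770, C* ≈ 28, P* ≈ 1.27

From dP/dt = 0: 0.0163C* = 0.456, so C* = 28.
From dR/dt = 0: 1.24(1 - R*/845) = 0.00396·28, giving R* = 845·(1 - 0.0893) = 770.
From dC/dt = 0: 0.000661·770 - 0.451 = 0.0455P*, so P* = 0.0576/0.0455 = 1.27.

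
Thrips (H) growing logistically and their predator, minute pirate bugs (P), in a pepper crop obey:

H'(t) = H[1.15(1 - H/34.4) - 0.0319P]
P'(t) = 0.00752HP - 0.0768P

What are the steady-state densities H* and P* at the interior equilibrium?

H* ≈ 10.2, P* ≈ 25.3

From dP/dt = 0 with P > 0: 0.00752H* = 0.0768, so H* = 10.2.
Substitute into dH/dt = 0: 1.15(1 - 10.2/34.4) = 0.0319P*.
The bracket is 0.703, giving P* = 0.809/0.0319 = 25.3.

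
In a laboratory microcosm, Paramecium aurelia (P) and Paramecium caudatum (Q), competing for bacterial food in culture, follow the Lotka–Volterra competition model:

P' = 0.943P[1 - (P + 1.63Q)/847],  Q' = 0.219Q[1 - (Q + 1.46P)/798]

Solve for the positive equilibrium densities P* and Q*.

Setting both brackets to zero gives the nullclines P + 1.63Q = 847 and 1.46P + Q = 798.
Substituting Q = 798 - 1.46P into the first: P(1 - 1.63·1.46) = 847 - 1.63·798.
So P* = -454/-1.38 = 329, and then Q* = 798 - 1.46·329 = 318.

P* ≈ 329, Q* ≈ 318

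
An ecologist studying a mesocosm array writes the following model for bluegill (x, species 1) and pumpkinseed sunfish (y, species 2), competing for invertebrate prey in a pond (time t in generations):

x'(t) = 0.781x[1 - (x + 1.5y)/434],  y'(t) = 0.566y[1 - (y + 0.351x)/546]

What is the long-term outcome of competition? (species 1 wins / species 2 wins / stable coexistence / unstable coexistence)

Compare the nullcline intercepts: K1/α12 = 434/1.5 = 289 < K2 = 546; K2/α21 = 546/0.351 = 1560 > K1 = 434.
Since the inequalities point opposite ways, species 2 can invade but species 1 cannot.

species 2 excludes species 1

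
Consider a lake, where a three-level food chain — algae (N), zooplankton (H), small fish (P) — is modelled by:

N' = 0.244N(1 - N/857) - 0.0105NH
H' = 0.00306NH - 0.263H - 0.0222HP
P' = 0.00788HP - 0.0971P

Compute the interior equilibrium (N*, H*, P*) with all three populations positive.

From dP/dt = 0: 0.00788H* = 0.0971, so H* = 12.3.
From dN/dt = 0: 0.244(1 - N*/857) = 0.0105·12.3, giving N* = 857·(1 - 0.53) = 403.
From dH/dt = 0: 0.00306·403 - 0.263 = 0.0222P*, so P* = 0.969/0.0222 = 43.6.

N* ≈ 403, H* ≈ 12.3, P* ≈ 43.6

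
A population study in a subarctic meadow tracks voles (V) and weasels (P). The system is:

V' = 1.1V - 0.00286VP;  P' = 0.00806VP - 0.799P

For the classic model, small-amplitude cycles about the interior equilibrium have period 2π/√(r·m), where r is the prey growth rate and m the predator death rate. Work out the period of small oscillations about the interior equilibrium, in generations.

T ≈ 6.7 generations

Here r = 1.1 and m = 0.799, so r·m = 0.879.
ω = √0.879 = 0.937 per generation, hence T = 2π/ω ≈ 6.7 generations.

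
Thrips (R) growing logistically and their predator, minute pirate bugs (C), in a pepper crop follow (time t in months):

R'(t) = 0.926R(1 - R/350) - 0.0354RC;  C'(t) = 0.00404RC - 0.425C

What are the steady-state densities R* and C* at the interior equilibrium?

From dC/dt = 0 with C > 0: 0.00404R* = 0.425, so R* = 105.
Substitute into dR/dt = 0: 0.926(1 - 105/350) = 0.0354C*.
The bracket is 0.699, giving C* = 0.648/0.0354 = 18.3.

R* ≈ 105, C* ≈ 18.3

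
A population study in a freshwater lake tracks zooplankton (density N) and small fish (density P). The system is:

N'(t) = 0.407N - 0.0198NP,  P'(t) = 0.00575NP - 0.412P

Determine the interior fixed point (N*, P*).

N* ≈ 71.7, P* ≈ 20.6

Set dP/dt = 0 with P > 0: 0.00575N - 0.412 = 0, so N* = 0.412/0.00575 = 71.7.
Set dN/dt = 0 with N > 0: 0.407 - 0.0198P = 0, so P* = 0.407/0.0198 = 20.6.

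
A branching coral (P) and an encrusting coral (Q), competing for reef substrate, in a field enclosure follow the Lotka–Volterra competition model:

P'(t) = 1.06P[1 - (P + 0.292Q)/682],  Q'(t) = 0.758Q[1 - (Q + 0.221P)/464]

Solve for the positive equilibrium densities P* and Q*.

P* ≈ 584, Q* ≈ 335

Setting both brackets to zero gives the nullclines P + 0.292Q = 682 and 0.221P + Q = 464.
Substituting Q = 464 - 0.221P into the first: P(1 - 0.292·0.221) = 682 - 0.292·464.
So P* = 547/0.935 = 584, and then Q* = 464 - 0.221·584 = 335.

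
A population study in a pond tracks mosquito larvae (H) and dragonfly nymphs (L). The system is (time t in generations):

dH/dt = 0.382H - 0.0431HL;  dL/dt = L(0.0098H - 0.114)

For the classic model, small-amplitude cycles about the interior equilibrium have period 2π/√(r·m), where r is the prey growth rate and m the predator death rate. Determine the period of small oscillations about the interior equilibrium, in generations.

T ≈ 30.1 generations

Here r = 0.382 and m = 0.114, so r·m = 0.0435.
ω = √0.0435 = 0.209 per generation, hence T = 2π/ω ≈ 30.1 generations.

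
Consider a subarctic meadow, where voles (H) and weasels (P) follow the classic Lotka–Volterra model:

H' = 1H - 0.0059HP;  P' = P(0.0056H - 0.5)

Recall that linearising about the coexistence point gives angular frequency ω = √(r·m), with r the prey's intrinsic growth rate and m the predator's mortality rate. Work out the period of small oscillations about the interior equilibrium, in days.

Here r = 1 and m = 0.5, so r·m = 0.5.
ω = √0.5 = 0.707 per day, hence T = 2π/ω ≈ 8.89 days.

T ≈ 8.89 days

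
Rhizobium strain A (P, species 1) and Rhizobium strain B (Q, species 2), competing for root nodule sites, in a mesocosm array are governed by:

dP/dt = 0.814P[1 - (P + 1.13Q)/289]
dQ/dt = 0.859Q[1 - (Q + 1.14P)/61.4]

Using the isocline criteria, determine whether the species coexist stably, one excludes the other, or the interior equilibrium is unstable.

species 1 excludes species 2

Compare the nullcline intercepts: K1/α12 = 289/1.13 = 256 > K2 = 61.4; K2/α21 = 61.4/1.14 = 53.9 < K1 = 289.
Since the inequalities point opposite ways, species 1 can invade but species 2 cannot.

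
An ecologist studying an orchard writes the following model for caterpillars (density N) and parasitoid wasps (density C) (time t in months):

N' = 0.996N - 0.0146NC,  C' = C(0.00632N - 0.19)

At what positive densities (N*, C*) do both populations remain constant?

N* ≈ 30.1, C* ≈ 68.2

Set dC/dt = 0 with C > 0: 0.00632N - 0.19 = 0, so N* = 0.19/0.00632 = 30.1.
Set dN/dt = 0 with N > 0: 0.996 - 0.0146C = 0, so C* = 0.996/0.0146 = 68.2.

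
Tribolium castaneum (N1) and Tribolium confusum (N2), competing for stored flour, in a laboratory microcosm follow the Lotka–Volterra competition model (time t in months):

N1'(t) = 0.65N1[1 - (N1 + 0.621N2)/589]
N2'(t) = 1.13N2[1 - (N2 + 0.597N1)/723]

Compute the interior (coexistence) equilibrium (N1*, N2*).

N1* ≈ 223, N2* ≈ 590

Setting both brackets to zero gives the nullclines N1 + 0.621N2 = 589 and 0.597N1 + N2 = 723.
Substituting N2 = 723 - 0.597N1 into the first: N1(1 - 0.621·0.597) = 589 - 0.621·723.
So N1* = 140/0.629 = 223, and then N2* = 723 - 0.597·223 = 590.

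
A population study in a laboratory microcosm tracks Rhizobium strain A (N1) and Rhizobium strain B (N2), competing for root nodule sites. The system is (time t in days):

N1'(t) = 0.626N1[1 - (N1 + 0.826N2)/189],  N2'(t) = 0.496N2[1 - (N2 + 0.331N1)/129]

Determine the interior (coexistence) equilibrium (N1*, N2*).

N1* ≈ 113, N2* ≈ 91.4

Setting both brackets to zero gives the nullclines N1 + 0.826N2 = 189 and 0.331N1 + N2 = 129.
Substituting N2 = 129 - 0.331N1 into the first: N1(1 - 0.826·0.331) = 189 - 0.826·129.
So N1* = 82.4/0.727 = 113, and then N2* = 129 - 0.331·113 = 91.4.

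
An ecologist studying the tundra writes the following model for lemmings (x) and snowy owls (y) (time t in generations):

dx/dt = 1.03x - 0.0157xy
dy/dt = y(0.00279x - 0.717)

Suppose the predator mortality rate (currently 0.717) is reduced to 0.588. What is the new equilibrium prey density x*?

At the interior fixed point, setting dy/dt = 0 with y > 0 fixes x* = (predator death rate)/(xy coefficient) — independent of the other coefficients.
With the change, x* = 0.588/0.00279 = 211; it falls from 257.

x* ≈ 211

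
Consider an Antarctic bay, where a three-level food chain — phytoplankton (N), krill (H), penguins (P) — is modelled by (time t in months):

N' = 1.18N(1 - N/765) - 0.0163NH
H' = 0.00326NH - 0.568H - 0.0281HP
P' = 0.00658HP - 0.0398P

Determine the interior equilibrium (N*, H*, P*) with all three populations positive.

From dP/dt = 0: 0.00658H* = 0.0398, so H* = 6.05.
From dN/dt = 0: 1.18(1 - N*/765) = 0.0163·6.05, giving N* = 765·(1 - 0.0836) = 701.
From dH/dt = 0: 0.00326·701 - 0.568 = 0.0281P*, so P* = 1.72/0.0281 = 61.1.

N* ≈ 701, H* ≈ 6.05, P* ≈ 61.1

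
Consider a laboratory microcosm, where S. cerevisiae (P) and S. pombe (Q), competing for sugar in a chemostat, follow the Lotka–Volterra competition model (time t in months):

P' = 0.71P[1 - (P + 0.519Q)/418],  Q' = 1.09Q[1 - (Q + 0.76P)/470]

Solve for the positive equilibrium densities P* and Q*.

P* ≈ 287, Q* ≈ 252

Setting both brackets to zero gives the nullclines P + 0.519Q = 418 and 0.76P + Q = 470.
Substituting Q = 470 - 0.76P into the first: P(1 - 0.519·0.76) = 418 - 0.519·470.
So P* = 174/0.606 = 287, and then Q* = 470 - 0.76·287 = 252.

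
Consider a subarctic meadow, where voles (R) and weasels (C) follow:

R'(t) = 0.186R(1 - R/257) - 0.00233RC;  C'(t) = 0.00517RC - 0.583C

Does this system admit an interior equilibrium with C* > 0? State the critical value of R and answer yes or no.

The predator equation gives dC/dt > 0 only when R > 0.583/0.00517 = 113.
Without the predator, R → K = 257. Since 257 > 113, the predator can invade and persist.

Threshold R = 113; K > 113, so yes, the predator persists.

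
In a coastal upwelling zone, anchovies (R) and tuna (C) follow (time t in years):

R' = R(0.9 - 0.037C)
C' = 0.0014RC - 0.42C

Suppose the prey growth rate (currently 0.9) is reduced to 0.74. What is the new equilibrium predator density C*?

C* ≈ 20

At the interior fixed point, setting dR/dt = 0 with R > 0 fixes C* = (prey growth rate)/(RC coefficient) — independent of the other coefficients.
With the change, C* = 0.74/0.037 = 20; it falls from 24.3.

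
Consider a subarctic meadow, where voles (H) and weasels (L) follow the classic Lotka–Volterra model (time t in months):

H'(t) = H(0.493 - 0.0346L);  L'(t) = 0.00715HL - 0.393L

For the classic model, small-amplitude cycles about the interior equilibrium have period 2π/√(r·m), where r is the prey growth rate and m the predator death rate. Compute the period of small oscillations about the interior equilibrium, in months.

T ≈ 14.3 months

Here r = 0.493 and m = 0.393, so r·m = 0.194.
ω = √0.194 = 0.44 per month, hence T = 2π/ω ≈ 14.3 months.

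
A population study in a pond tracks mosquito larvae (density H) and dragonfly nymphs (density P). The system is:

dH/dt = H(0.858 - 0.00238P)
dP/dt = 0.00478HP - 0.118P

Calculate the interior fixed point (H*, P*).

H* ≈ 24.7, P* ≈ 361

Set dP/dt = 0 with P > 0: 0.00478H - 0.118 = 0, so H* = 0.118/0.00478 = 24.7.
Set dH/dt = 0 with H > 0: 0.858 - 0.00238P = 0, so P* = 0.858/0.00238 = 361.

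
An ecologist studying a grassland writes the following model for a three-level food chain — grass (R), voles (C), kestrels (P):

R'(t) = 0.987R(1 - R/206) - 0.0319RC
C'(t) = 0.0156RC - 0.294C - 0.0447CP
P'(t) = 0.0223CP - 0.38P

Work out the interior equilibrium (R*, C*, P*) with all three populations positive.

From dP/dt = 0: 0.0223C* = 0.38, so C* = 17.
From dR/dt = 0: 0.987(1 - R*/206) = 0.0319·17, giving R* = 206·(1 - 0.551) = 92.5.
From dC/dt = 0: 0.0156·92.5 - 0.294 = 0.0447P*, so P* = 1.15/0.0447 = 25.7.

R* ≈ 92.5, C* ≈ 17, P* ≈ 25.7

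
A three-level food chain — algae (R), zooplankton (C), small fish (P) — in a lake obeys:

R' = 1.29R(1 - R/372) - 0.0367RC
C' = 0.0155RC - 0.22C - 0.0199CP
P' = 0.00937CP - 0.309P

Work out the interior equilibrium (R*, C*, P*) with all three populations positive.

From dP/dt = 0: 0.00937C* = 0.309, so C* = 33.
From dR/dt = 0: 1.29(1 - R*/372) = 0.0367·33, giving R* = 372·(1 - 0.938) = 23.
From dC/dt = 0: 0.0155·23 - 0.22 = 0.0199P*, so P* = 0.136/0.0199 = 6.85.

R* ≈ 23, C* ≈ 33, P* ≈ 6.85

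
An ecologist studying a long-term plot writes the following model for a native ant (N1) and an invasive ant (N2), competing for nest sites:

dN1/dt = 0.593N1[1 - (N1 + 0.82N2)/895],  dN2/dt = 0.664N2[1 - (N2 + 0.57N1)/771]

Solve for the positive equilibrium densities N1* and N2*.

Setting both brackets to zero gives the nullclines N1 + 0.82N2 = 895 and 0.57N1 + N2 = 771.
Substituting N2 = 771 - 0.57N1 into the first: N1(1 - 0.82·0.57) = 895 - 0.82·771.
So N1* = 263/0.533 = 493, and then N2* = 771 - 0.57·493 = 490.

N1* ≈ 493, N2* ≈ 490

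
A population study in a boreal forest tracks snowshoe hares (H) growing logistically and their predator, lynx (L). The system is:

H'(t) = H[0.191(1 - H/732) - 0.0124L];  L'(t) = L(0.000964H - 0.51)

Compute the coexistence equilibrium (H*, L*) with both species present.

H* ≈ 529, L* ≈ 4.27

From dL/dt = 0 with L > 0: 0.000964H* = 0.51, so H* = 529.
Substitute into dH/dt = 0: 0.191(1 - 529/732) = 0.0124L*.
The bracket is 0.277, giving L* = 0.053/0.0124 = 4.27.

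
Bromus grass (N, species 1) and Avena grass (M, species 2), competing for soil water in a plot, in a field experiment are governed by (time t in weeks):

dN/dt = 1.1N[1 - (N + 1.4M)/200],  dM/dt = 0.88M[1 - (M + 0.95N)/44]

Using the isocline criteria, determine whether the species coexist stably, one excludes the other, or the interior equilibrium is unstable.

species 1 excludes species 2

Compare the nullcline intercepts: K1/α12 = 200/1.4 = 143 > K2 = 44; K2/α21 = 44/0.95 = 46.3 < K1 = 200.
Since the inequalities point opposite ways, species 1 can invade but species 2 cannot.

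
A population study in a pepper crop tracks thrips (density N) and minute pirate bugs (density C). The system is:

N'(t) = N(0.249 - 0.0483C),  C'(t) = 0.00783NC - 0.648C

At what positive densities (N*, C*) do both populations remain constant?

N* ≈ 82.8, C* ≈ 5.16

Set dC/dt = 0 with C > 0: 0.00783N - 0.648 = 0, so N* = 0.648/0.00783 = 82.8.
Set dN/dt = 0 with N > 0: 0.249 - 0.0483C = 0, so C* = 0.249/0.0483 = 5.16.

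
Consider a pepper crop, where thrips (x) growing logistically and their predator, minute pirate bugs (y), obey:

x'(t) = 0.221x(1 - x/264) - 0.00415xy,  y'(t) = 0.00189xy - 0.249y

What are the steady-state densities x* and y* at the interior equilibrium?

From dy/dt = 0 with y > 0: 0.00189x* = 0.249, so x* = 132.
Substitute into dx/dt = 0: 0.221(1 - 132/264) = 0.00415y*.
The bracket is 0.501, giving y* = 0.111/0.00415 = 26.7.

x* ≈ 132, y* ≈ 26.7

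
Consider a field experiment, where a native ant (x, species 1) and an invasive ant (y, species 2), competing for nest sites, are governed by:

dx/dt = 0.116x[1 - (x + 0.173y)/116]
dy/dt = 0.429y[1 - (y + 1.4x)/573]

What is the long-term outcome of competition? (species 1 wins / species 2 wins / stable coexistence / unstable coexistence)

stable coexistence

Compare the nullcline intercepts: K1/α12 = 116/0.173 = 671 > K2 = 573; K2/α21 = 573/1.4 = 409 > K1 = 116.
Since both inequalities hold, each species can invade when rare, so the interior equilibrium is stable.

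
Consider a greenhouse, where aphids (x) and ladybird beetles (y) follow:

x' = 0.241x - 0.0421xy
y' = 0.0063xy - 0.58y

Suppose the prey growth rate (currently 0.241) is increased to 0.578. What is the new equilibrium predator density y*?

At the interior fixed point, setting dx/dt = 0 with x > 0 fixes y* = (prey growth rate)/(xy coefficient) — independent of the other coefficients.
With the change, y* = 0.578/0.0421 = 13.7; it rises from 5.72.

y* ≈ 13.7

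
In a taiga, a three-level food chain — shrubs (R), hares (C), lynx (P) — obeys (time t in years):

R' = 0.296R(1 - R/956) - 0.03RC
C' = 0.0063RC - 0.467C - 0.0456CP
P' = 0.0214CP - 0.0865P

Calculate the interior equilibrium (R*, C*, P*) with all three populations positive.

From dP/dt = 0: 0.0214C* = 0.0865, so C* = 4.04.
From dR/dt = 0: 0.296(1 - R*/956) = 0.03·4.04, giving R* = 956·(1 - 0.41) = 564.
From dC/dt = 0: 0.0063·564 - 0.467 = 0.0456P*, so P* = 3.09/0.0456 = 67.7.

R* ≈ 564, C* ≈ 4.04, P* ≈ 67.7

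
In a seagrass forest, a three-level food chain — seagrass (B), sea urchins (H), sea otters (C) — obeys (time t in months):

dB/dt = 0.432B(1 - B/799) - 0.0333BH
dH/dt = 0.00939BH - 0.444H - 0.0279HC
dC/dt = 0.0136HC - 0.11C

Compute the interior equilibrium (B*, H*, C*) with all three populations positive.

B* ≈ 301, H* ≈ 8.09, C* ≈ 85.3

From dC/dt = 0: 0.0136H* = 0.11, so H* = 8.09.
From dB/dt = 0: 0.432(1 - B*/799) = 0.0333·8.09, giving B* = 799·(1 - 0.623) = 301.
From dH/dt = 0: 0.00939·301 - 0.444 = 0.0279C*, so C* = 2.38/0.0279 = 85.3.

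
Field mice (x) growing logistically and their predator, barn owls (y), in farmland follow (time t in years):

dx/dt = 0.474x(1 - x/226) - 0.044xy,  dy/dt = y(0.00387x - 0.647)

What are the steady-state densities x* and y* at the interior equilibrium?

From dy/dt = 0 with y > 0: 0.00387x* = 0.647, so x* = 167.
Substitute into dx/dt = 0: 0.474(1 - 167/226) = 0.044y*.
The bracket is 0.26, giving y* = 0.123/0.044 = 2.8.

x* ≈ 167, y* ≈ 2.8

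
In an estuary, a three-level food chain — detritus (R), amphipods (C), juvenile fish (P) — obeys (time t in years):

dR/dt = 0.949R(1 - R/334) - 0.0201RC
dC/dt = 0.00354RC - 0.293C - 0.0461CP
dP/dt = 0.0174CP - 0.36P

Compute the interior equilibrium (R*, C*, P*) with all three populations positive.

R* ≈ 188, C* ≈ 20.7, P* ≈ 8.05

From dP/dt = 0: 0.0174C* = 0.36, so C* = 20.7.
From dR/dt = 0: 0.949(1 - R*/334) = 0.0201·20.7, giving R* = 334·(1 - 0.438) = 188.
From dC/dt = 0: 0.00354·188 - 0.293 = 0.0461P*, so P* = 0.371/0.0461 = 8.05.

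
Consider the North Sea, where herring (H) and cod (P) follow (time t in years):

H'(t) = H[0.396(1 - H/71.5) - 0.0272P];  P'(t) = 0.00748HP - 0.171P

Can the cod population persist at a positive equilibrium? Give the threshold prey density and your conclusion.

The predator equation gives dP/dt > 0 only when H > 0.171/0.00748 = 22.9.
Without the predator, H → K = 71.5. Since 71.5 > 22.9, the predator can invade and persist.

Threshold H = 22.9; K > 22.9, so yes, the predator persists.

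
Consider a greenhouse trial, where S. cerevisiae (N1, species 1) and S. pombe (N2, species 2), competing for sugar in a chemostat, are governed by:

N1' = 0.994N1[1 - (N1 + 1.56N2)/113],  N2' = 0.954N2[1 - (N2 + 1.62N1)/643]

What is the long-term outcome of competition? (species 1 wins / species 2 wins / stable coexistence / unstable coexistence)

species 2 excludes species 1

Compare the nullcline intercepts: K1/α12 = 113/1.56 = 72.4 < K2 = 643; K2/α21 = 643/1.62 = 397 > K1 = 113.
Since the inequalities point opposite ways, species 2 can invade but species 1 cannot.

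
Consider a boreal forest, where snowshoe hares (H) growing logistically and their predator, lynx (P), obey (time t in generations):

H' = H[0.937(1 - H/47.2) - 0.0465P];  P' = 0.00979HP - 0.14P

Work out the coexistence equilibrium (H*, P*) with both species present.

From dP/dt = 0 with P > 0: 0.00979H* = 0.14, so H* = 14.3.
Substitute into dH/dt = 0: 0.937(1 - 14.3/47.2) = 0.0465P*.
The bracket is 0.697, giving P* = 0.653/0.0465 = 14.

H* ≈ 14.3, P* ≈ 14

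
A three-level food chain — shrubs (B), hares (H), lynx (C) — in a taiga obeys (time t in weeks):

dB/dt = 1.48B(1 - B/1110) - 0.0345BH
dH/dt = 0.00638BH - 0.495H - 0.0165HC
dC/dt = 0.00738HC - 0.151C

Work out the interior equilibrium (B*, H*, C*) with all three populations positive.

B* ≈ 581, H* ≈ 20.5, C* ≈ 194

From dC/dt = 0: 0.00738H* = 0.151, so H* = 20.5.
From dB/dt = 0: 1.48(1 - B*/1110) = 0.0345·20.5, giving B* = 1110·(1 - 0.477) = 581.
From dH/dt = 0: 0.00638·581 - 0.495 = 0.0165C*, so C* = 3.21/0.0165 = 194.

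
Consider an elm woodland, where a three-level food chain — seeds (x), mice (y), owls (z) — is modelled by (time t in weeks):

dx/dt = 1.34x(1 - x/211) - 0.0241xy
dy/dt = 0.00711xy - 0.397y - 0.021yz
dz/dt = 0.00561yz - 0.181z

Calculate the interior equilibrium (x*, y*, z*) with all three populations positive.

From dz/dt = 0: 0.00561y* = 0.181, so y* = 32.3.
From dx/dt = 0: 1.34(1 - x*/211) = 0.0241·32.3, giving x* = 211·(1 - 0.58) = 88.6.
From dy/dt = 0: 0.00711·88.6 - 0.397 = 0.021z*, so z* = 0.233/0.021 = 11.1.

x* ≈ 88.6, y* ≈ 32.3, z* ≈ 11.1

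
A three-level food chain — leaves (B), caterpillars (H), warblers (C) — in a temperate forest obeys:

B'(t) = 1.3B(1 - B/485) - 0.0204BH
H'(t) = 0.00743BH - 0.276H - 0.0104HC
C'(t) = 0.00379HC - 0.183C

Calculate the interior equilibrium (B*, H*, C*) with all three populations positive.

From dC/dt = 0: 0.00379H* = 0.183, so H* = 48.3.
From dB/dt = 0: 1.3(1 - B*/485) = 0.0204·48.3, giving B* = 485·(1 - 0.758) = 118.
From dH/dt = 0: 0.00743·118 - 0.276 = 0.0104C*, so C* = 0.597/0.0104 = 57.4.

B* ≈ 118, H* ≈ 48.3, C* ≈ 57.4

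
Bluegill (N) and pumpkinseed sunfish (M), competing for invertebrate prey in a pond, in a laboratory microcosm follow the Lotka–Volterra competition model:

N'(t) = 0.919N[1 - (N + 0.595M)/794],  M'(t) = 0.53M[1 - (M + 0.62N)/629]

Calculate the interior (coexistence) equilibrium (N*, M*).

N* ≈ 665, M* ≈ 217

Setting both brackets to zero gives the nullclines N + 0.595M = 794 and 0.62N + M = 629.
Substituting M = 629 - 0.62N into the first: N(1 - 0.595·0.62) = 794 - 0.595·629.
So N* = 420/0.631 = 665, and then M* = 629 - 0.62·665 = 217.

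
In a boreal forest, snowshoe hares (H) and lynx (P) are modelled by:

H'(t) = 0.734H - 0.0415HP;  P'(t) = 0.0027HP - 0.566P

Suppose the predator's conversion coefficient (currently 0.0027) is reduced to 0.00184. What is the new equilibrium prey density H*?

At the interior fixed point, setting dP/dt = 0 with P > 0 fixes H* = (predator death rate)/(HP coefficient) — independent of the other coefficients.
With the change, H* = 0.566/0.00184 = 308; it rises from 210.

H* ≈ 308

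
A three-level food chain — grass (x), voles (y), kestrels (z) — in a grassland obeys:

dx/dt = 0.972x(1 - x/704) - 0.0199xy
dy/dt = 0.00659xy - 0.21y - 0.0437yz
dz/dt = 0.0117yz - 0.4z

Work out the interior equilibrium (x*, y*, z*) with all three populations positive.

x* ≈ 211, y* ≈ 34.2, z* ≈ 27.1

From dz/dt = 0: 0.0117y* = 0.4, so y* = 34.2.
From dx/dt = 0: 0.972(1 - x*/704) = 0.0199·34.2, giving x* = 704·(1 - 0.7) = 211.
From dy/dt = 0: 0.00659·211 - 0.21 = 0.0437z*, so z* = 1.18/0.0437 = 27.1.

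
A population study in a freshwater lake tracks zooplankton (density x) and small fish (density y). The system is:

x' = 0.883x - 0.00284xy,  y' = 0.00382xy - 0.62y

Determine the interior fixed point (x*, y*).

x* ≈ 162, y* ≈ 311

Set dy/dt = 0 with y > 0: 0.00382x - 0.62 = 0, so x* = 0.62/0.00382 = 162.
Set dx/dt = 0 with x > 0: 0.883 - 0.00284y = 0, so y* = 0.883/0.00284 = 311.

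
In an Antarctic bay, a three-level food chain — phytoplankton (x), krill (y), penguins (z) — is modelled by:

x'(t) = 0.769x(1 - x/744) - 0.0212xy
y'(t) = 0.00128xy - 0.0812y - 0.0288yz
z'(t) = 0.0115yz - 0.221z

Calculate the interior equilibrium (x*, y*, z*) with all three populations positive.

x* ≈ 350, y* ≈ 19.2, z* ≈ 12.7

From dz/dt = 0: 0.0115y* = 0.221, so y* = 19.2.
From dx/dt = 0: 0.769(1 - x*/744) = 0.0212·19.2, giving x* = 744·(1 - 0.53) = 350.
From dy/dt = 0: 0.00128·350 - 0.0812 = 0.0288z*, so z* = 0.367/0.0288 = 12.7.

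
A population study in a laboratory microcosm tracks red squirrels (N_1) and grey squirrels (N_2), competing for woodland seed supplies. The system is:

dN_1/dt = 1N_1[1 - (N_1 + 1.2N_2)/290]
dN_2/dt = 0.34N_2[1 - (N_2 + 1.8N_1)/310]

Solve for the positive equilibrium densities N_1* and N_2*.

Setting both brackets to zero gives the nullclines N_1 + 1.2N_2 = 290 and 1.8N_1 + N_2 = 310.
Substituting N_2 = 310 - 1.8N_1 into the first: N_1(1 - 1.2·1.8) = 290 - 1.2·310.
So N_1* = -82/-1.16 = 70.7, and then N_2* = 310 - 1.8·70.7 = 183.

N_1* ≈ 70.7, N_2* ≈ 183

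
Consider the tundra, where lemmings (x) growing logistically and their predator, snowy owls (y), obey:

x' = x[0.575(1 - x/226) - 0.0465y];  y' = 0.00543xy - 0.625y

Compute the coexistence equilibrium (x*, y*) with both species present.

From dy/dt = 0 with y > 0: 0.00543x* = 0.625, so x* = 115.
Substitute into dx/dt = 0: 0.575(1 - 115/226) = 0.0465y*.
The bracket is 0.491, giving y* = 0.282/0.0465 = 6.07.

x* ≈ 115, y* ≈ 6.07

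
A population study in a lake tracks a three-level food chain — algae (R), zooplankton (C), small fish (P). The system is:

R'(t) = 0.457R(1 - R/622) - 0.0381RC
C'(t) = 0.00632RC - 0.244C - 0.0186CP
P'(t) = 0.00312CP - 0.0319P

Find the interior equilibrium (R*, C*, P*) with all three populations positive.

From dP/dt = 0: 0.00312C* = 0.0319, so C* = 10.2.
From dR/dt = 0: 0.457(1 - R*/622) = 0.0381·10.2, giving R* = 622·(1 - 0.852) = 91.8.
From dC/dt = 0: 0.00632·91.8 - 0.244 = 0.0186P*, so P* = 0.336/0.0186 = 18.1.

R* ≈ 91.8, C* ≈ 10.2, P* ≈ 18.1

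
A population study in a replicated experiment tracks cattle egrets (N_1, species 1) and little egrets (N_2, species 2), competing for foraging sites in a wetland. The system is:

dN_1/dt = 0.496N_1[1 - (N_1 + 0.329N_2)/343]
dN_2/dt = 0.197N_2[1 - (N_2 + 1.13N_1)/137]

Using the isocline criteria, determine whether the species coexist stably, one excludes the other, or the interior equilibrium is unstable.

Compare the nullcline intercepts: K1/α12 = 343/0.329 = 1040 > K2 = 137; K2/α21 = 137/1.13 = 121 < K1 = 343.
Since the inequalities point opposite ways, species 1 can invade but species 2 cannot.

species 1 excludes species 2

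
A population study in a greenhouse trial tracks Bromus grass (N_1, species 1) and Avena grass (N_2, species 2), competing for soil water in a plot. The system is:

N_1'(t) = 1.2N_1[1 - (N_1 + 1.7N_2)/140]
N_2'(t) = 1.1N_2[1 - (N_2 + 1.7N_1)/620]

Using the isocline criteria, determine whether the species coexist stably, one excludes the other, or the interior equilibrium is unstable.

species 2 excludes species 1

Compare the nullcline intercepts: K1/α12 = 140/1.7 = 82.4 < K2 = 620; K2/α21 = 620/1.7 = 365 > K1 = 140.
Since the inequalities point opposite ways, species 2 can invade but species 1 cannot.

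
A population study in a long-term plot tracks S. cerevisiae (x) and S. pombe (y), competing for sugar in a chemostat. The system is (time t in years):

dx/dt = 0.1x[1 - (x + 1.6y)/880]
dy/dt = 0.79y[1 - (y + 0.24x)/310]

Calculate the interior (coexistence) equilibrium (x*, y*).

Setting both brackets to zero gives the nullclines x + 1.6y = 880 and 0.24x + y = 310.
Substituting y = 310 - 0.24x into the first: x(1 - 1.6·0.24) = 880 - 1.6·310.
So x* = 384/0.616 = 623, and then y* = 310 - 0.24·623 = 160.

x* ≈ 623, y* ≈ 160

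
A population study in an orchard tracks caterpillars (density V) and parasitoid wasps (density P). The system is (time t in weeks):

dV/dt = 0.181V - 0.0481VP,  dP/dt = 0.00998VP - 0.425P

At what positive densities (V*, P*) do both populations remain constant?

V* ≈ 42.6, P* ≈ 3.76

Set dP/dt = 0 with P > 0: 0.00998V - 0.425 = 0, so V* = 0.425/0.00998 = 42.6.
Set dV/dt = 0 with V > 0: 0.181 - 0.0481P = 0, so P* = 0.181/0.0481 = 3.76.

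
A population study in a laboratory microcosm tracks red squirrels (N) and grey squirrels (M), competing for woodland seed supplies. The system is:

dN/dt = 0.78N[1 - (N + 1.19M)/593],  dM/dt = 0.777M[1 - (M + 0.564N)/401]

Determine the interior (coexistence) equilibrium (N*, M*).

N* ≈ 352, M* ≈ 202

Setting both brackets to zero gives the nullclines N + 1.19M = 593 and 0.564N + M = 401.
Substituting M = 401 - 0.564N into the first: N(1 - 1.19·0.564) = 593 - 1.19·401.
So N* = 116/0.329 = 352, and then M* = 401 - 0.564·352 = 202.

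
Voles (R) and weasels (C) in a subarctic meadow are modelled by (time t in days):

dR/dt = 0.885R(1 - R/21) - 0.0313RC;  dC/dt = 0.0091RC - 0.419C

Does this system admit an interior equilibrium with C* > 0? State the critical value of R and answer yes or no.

Threshold R = 46; K < 46, so no, the predator goes extinct.

The predator equation gives dC/dt > 0 only when R > 0.419/0.0091 = 46.
Without the predator, R → K = 21. Since 21 < 46, the predator cannot invade.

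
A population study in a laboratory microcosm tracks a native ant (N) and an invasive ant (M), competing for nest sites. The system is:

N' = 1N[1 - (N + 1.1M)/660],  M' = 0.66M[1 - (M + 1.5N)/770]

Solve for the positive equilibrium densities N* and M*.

Setting both brackets to zero gives the nullclines N + 1.1M = 660 and 1.5N + M = 770.
Substituting M = 770 - 1.5N into the first: N(1 - 1.1·1.5) = 660 - 1.1·770.
So N* = -187/-0.65 = 288, and then M* = 770 - 1.5·288 = 338.

N* ≈ 288, M* ≈ 338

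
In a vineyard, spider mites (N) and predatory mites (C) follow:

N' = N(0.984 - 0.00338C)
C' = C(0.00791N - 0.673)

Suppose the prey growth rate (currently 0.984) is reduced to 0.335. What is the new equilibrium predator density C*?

At the interior fixed point, setting dN/dt = 0 with N > 0 fixes C* = (prey growth rate)/(NC coefficient) — independent of the other coefficients.
With the change, C* = 0.335/0.00338 = 99.1; it falls from 291.

C* ≈ 99.1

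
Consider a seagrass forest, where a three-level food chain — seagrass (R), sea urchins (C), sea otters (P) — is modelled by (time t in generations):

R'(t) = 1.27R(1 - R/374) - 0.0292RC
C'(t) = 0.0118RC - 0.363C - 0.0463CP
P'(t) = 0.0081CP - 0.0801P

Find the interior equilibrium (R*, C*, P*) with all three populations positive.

From dP/dt = 0: 0.0081C* = 0.0801, so C* = 9.89.
From dR/dt = 0: 1.27(1 - R*/374) = 0.0292·9.89, giving R* = 374·(1 - 0.227) = 289.
From dC/dt = 0: 0.0118·289 - 0.363 = 0.0463P*, so P* = 3.05/0.0463 = 65.8.

R* ≈ 289, C* ≈ 9.89, P* ≈ 65.8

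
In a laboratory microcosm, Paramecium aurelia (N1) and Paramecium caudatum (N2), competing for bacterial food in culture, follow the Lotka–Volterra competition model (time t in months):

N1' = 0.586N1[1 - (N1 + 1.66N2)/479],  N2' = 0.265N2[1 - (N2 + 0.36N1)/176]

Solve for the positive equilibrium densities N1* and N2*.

N1* ≈ 464, N2* ≈ 8.85

Setting both brackets to zero gives the nullclines N1 + 1.66N2 = 479 and 0.36N1 + N2 = 176.
Substituting N2 = 176 - 0.36N1 into the first: N1(1 - 1.66·0.36) = 479 - 1.66·176.
So N1* = 187/0.402 = 464, and then N2* = 176 - 0.36·464 = 8.85.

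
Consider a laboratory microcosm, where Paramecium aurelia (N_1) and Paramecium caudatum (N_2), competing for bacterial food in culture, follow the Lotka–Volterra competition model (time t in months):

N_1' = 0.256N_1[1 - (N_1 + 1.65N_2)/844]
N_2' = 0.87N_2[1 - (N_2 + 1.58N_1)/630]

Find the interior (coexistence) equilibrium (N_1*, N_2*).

N_1* ≈ 122, N_2* ≈ 438

Setting both brackets to zero gives the nullclines N_1 + 1.65N_2 = 844 and 1.58N_1 + N_2 = 630.
Substituting N_2 = 630 - 1.58N_1 into the first: N_1(1 - 1.65·1.58) = 844 - 1.65·630.
So N_1* = -196/-1.61 = 122, and then N_2* = 630 - 1.58·122 = 438.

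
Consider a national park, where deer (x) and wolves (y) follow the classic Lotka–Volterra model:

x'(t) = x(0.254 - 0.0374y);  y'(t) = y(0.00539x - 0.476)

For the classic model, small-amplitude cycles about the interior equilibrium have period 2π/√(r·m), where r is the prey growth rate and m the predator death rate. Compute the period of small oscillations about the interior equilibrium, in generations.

Here r = 0.254 and m = 0.476, so r·m = 0.121.
ω = √0.121 = 0.348 per generation, hence T = 2π/ω ≈ 18.1 generations.

T ≈ 18.1 generations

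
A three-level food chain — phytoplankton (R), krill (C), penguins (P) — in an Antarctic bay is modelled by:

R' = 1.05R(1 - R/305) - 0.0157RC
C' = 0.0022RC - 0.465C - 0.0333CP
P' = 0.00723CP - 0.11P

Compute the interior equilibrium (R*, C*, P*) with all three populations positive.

R* ≈ 236, C* ≈ 15.2, P* ≈ 1.6

From dP/dt = 0: 0.00723C* = 0.11, so C* = 15.2.
From dR/dt = 0: 1.05(1 - R*/305) = 0.0157·15.2, giving R* = 305·(1 - 0.227) = 236.
From dC/dt = 0: 0.0022·236 - 0.465 = 0.0333P*, so P* = 0.0534/0.0333 = 1.6.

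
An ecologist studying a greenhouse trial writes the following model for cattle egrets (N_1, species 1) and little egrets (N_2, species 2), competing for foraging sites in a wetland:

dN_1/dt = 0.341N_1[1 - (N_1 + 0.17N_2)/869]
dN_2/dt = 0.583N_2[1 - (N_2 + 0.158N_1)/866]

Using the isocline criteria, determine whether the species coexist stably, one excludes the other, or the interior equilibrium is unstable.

Compare the nullcline intercepts: K1/α12 = 869/0.17 = 5110 > K2 = 866; K2/α21 = 866/0.158 = 5480 > K1 = 869.
Since both inequalities hold, each species can invade when rare, so the interior equilibrium is stable.

stable coexistence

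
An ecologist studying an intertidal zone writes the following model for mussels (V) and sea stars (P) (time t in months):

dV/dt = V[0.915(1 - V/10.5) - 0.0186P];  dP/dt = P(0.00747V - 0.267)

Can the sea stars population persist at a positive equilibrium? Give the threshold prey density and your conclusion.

The predator equation gives dP/dt > 0 only when V > 0.267/0.00747 = 35.7.
Without the predator, V → K = 10.5. Since 10.5 < 35.7, the predator cannot invade.

Threshold V = 35.7; K < 35.7, so no, the predator goes extinct.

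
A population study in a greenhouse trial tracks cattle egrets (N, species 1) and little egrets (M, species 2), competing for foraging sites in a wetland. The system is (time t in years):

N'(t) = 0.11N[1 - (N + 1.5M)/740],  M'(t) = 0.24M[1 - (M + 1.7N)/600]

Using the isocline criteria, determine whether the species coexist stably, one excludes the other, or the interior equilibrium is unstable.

Compare the nullcline intercepts: K1/α12 = 740/1.5 = 493 < K2 = 600; K2/α21 = 600/1.7 = 353 < K1 = 740.
Since both are reversed, neither can invade when rare; the interior point is a saddle.

unstable coexistence (outcome depends on initial conditions)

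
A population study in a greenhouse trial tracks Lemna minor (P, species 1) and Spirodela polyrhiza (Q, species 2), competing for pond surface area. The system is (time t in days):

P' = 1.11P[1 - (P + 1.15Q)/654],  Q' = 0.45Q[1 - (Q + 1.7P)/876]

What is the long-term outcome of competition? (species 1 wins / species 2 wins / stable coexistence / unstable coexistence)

Compare the nullcline intercepts: K1/α12 = 654/1.15 = 569 < K2 = 876; K2/α21 = 876/1.7 = 515 < K1 = 654.
Since both are reversed, neither can invade when rare; the interior point is a saddle.

unstable coexistence (outcome depends on initial conditions)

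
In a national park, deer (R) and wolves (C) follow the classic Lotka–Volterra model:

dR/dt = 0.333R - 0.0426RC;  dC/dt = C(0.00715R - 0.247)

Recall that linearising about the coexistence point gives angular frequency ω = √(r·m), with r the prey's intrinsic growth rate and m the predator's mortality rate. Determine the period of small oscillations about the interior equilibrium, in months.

Here r = 0.333 and m = 0.247, so r·m = 0.0823.
ω = √0.0823 = 0.287 per month, hence T = 2π/ω ≈ 21.9 months.

T ≈ 21.9 months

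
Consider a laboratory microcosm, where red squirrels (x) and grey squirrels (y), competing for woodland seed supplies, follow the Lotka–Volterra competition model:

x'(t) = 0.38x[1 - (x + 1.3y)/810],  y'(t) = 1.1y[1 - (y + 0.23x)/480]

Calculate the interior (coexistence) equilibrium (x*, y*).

x* ≈ 265, y* ≈ 419

Setting both brackets to zero gives the nullclines x + 1.3y = 810 and 0.23x + y = 480.
Substituting y = 480 - 0.23x into the first: x(1 - 1.3·0.23) = 810 - 1.3·480.
So x* = 186/0.701 = 265, and then y* = 480 - 0.23·265 = 419.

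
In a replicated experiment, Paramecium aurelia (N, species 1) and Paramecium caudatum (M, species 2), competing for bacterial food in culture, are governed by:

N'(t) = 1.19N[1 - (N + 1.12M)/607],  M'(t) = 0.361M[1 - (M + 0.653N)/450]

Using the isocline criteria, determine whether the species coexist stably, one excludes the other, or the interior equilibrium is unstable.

stable coexistence

Compare the nullcline intercepts: K1/α12 = 607/1.12 = 542 > K2 = 450; K2/α21 = 450/0.653 = 689 > K1 = 607.
Since both inequalities hold, each species can invade when rare, so the interior equilibrium is stable.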